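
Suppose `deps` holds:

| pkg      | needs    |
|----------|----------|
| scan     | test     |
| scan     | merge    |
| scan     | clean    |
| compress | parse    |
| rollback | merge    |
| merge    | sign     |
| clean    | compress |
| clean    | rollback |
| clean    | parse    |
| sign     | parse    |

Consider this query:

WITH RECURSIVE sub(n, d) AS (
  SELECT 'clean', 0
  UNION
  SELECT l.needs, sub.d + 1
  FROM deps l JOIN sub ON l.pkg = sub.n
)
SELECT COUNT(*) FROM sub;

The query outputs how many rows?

Base: (clean, d=0).
Iteration 1: edges from {clean} -> (compress, d=1), (parse, d=1), (rollback, d=1).
Iteration 2: edges from {compress,parse,rollback} -> (merge, d=2), (parse, d=2).
Iteration 3: edges from {merge,parse} -> (sign, d=3).
Iteration 4: edges from {sign} -> (parse, d=4).
Iteration 5: no outgoing edges from {parse}; recursion stops.
Total rows emitted: 8.

8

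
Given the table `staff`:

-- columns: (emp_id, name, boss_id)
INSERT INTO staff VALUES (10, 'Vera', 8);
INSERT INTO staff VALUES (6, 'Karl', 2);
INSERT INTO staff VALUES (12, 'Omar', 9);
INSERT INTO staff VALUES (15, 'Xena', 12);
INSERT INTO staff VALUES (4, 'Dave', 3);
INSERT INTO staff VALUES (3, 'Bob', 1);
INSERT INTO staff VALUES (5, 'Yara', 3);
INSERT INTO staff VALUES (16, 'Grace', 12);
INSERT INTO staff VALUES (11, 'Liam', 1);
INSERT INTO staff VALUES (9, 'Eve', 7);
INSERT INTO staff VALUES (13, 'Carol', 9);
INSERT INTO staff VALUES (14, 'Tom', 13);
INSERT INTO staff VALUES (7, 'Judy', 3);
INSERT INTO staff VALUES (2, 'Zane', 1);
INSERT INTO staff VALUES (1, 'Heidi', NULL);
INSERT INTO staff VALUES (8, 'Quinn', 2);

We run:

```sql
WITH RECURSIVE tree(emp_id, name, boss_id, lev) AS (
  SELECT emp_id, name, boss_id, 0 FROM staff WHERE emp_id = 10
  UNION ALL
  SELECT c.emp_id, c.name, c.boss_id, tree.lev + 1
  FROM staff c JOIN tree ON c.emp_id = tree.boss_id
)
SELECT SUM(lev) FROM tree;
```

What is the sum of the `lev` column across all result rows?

Base: emp_id=10 (Vera), boss_id=8, lev 0.
Iteration 1: join on emp_id=8 -> Quinn (id 8, boss_id=2, lev 1).
Iteration 2: join on emp_id=2 -> Zane (id 2, boss_id=1, lev 2).
Iteration 3: join on emp_id=1 -> Heidi (id 1, boss_id=NULL, lev 3).
Iteration 4: boss_id is NULL; no match; recursion stops.
SUM(lev) = 0 + 1 + 2 + 3 = 6.

6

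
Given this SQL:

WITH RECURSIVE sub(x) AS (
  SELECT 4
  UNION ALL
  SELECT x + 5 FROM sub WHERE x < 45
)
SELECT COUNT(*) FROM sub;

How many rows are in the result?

Base: x=4.
Iteration 1: 4 < 45 holds -> x = 4 + 5 = 9.
Iteration 2: 9 < 45 holds -> x = 9 + 5 = 14.
Iteration 3: 14 < 45 holds -> x = 14 + 5 = 19.
Iteration 4: 19 < 45 holds -> x = 19 + 5 = 24.
Iteration 5: 24 < 45 holds -> x = 24 + 5 = 29.
Iteration 6: 29 < 45 holds -> x = 29 + 5 = 34.
Iteration 7: 34 < 45 holds -> x = 34 + 5 = 39.
Iteration 8: 39 < 45 holds -> x = 39 + 5 = 44.
Iteration 9: 44 < 45 holds -> x = 44 + 5 = 49.
Iteration 10: 49 < 45 fails; recursion stops.
Total rows emitted: 10.

10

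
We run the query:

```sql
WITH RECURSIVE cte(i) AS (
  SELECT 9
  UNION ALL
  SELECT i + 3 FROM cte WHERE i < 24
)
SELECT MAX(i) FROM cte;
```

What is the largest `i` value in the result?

24

Base: i=9.
Iteration 1: 9 < 24 holds -> i = 9 + 3 = 12.
Iteration 2: 12 < 24 holds -> i = 12 + 3 = 15.
Iteration 3: 15 < 24 holds -> i = 15 + 3 = 18.
Iteration 4: 18 < 24 holds -> i = 18 + 3 = 21.
Iteration 5: 21 < 24 holds -> i = 21 + 3 = 24.
Iteration 6: 24 < 24 fails; recursion stops.
i values: 9, 12, 15, 18, 21, 24; the maximum is 24.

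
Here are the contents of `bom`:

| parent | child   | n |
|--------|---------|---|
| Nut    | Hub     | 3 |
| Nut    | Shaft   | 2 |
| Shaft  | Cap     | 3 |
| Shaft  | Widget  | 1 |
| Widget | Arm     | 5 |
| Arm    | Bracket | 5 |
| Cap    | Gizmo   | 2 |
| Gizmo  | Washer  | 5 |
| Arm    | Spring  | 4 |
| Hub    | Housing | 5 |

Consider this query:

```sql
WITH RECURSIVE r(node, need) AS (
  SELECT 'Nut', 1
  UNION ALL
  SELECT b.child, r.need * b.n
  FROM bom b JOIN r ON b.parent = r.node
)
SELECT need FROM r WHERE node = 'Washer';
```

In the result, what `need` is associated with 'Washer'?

60

Base: (Nut, need=1).
Iteration 1: components of {Nut} -> Hub = 1*3 = 3, Shaft = 1*2 = 2.
Iteration 2: components of {Hub,Shaft} -> Cap = 2*3 = 6, Housing = 3*5 = 15, Widget = 2*1 = 2.
Iteration 3: components of {Cap,Housing,Widget} -> Arm = 2*5 = 10, Gizmo = 6*2 = 12.
Iteration 4: components of {Arm,Gizmo} -> Bracket = 10*5 = 50, Spring = 10*4 = 40, Washer = 12*5 = 60.
Iteration 5: no further components; recursion stops.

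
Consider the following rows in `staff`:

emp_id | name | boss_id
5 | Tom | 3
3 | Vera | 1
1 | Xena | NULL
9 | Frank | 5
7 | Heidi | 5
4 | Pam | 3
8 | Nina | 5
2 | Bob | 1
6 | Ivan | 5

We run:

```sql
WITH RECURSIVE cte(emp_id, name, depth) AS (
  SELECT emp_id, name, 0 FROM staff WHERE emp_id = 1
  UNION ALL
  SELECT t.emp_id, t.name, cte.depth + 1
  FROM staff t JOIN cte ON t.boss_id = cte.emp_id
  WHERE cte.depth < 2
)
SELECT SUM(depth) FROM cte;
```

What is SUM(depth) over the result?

Base: emp_id=1 (Xena) at depth 0.
Iteration 1: rows with boss_id in {1} -> Bob (id 2, depth 1), Vera (id 3, depth 1).
Iteration 2: rows with boss_id in {2,3} -> Pam (id 4, depth 2), Tom (id 5, depth 2).
Iteration 3: depth < 2 fails for all current rows; recursion stops.
SUM(depth) = 0 + 1 + 1 + 2 + 2 = 6.

6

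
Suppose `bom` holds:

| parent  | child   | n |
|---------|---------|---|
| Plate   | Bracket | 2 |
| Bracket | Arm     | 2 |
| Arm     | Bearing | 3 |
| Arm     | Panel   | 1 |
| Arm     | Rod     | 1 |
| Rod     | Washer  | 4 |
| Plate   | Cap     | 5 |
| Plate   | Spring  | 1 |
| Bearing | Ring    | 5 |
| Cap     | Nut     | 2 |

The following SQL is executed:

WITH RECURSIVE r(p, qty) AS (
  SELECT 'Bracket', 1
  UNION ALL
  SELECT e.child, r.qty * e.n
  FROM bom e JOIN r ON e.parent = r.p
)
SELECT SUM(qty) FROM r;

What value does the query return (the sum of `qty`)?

Base: (Bracket, qty=1).
Iteration 1: components of {Bracket} -> Arm = 1*2 = 2.
Iteration 2: components of {Arm} -> Bearing = 2*3 = 6, Panel = 2*1 = 2, Rod = 2*1 = 2.
Iteration 3: components of {Bearing,Panel,Rod} -> Ring = 6*5 = 30, Washer = 2*4 = 8.
Iteration 4: no further components; recursion stops.
SUM(qty) = 1 + 2 + 6 + 2 + 2 + 30 + 8 = 51.

51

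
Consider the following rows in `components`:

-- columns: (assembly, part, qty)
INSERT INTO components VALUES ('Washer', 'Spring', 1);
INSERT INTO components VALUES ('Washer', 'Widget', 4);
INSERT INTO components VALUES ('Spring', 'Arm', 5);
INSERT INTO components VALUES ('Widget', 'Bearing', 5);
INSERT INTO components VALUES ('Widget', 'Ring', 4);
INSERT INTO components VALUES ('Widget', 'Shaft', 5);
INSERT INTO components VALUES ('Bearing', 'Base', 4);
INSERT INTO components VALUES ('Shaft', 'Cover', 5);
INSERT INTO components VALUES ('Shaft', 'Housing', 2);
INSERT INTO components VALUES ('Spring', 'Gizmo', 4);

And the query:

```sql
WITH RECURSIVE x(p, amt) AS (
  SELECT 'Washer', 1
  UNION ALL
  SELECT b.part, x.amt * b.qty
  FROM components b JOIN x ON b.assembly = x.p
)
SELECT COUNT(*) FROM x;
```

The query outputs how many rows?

Base: (Washer, amt=1).
Iteration 1: components of {Washer} -> Spring = 1*1 = 1, Widget = 1*4 = 4.
Iteration 2: components of {Spring,Widget} -> Arm = 1*5 = 5, Bearing = 4*5 = 20, Gizmo = 1*4 = 4, Ring = 4*4 = 16, Shaft = 4*5 = 20.
Iteration 3: components of {Arm,Bearing,Gizmo,Ring,Shaft} -> Base = 20*4 = 80, Cover = 20*5 = 100, Housing = 20*2 = 40.
Iteration 4: no further components; recursion stops.
Total rows emitted: 11.

11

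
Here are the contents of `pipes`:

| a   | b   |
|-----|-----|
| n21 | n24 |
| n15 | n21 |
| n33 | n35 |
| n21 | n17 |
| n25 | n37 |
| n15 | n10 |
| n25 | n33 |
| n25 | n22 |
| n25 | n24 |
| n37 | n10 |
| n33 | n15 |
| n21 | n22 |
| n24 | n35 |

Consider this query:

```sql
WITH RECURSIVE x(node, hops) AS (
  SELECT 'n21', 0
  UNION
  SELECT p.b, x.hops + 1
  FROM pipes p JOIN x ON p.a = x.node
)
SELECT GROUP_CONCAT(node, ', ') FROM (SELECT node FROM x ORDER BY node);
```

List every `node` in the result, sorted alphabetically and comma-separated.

n17, n21, n22, n24, n35

Base: (n21, hops=0).
Iteration 1: edges from {n21} -> (n17, hops=1), (n22, hops=1), (n24, hops=1).
Iteration 2: edges from {n17,n22,n24} -> (n35, hops=2).
Iteration 3: no outgoing edges from {n35}; recursion stops.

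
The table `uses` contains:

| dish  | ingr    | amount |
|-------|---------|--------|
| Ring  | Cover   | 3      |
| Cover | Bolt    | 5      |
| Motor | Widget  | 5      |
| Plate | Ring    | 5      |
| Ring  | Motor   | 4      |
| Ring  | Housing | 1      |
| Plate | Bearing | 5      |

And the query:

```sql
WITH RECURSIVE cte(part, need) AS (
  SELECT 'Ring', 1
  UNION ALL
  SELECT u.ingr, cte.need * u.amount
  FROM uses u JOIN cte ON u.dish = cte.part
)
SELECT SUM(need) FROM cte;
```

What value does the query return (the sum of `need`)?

44

Base: (Ring, need=1).
Iteration 1: components of {Ring} -> Cover = 1*3 = 3, Housing = 1*1 = 1, Motor = 1*4 = 4.
Iteration 2: components of {Cover,Housing,Motor} -> Bolt = 3*5 = 15, Widget = 4*5 = 20.
Iteration 3: no further components; recursion stops.
SUM(need) = 1 + 3 + 4 + 1 + 15 + 20 = 44.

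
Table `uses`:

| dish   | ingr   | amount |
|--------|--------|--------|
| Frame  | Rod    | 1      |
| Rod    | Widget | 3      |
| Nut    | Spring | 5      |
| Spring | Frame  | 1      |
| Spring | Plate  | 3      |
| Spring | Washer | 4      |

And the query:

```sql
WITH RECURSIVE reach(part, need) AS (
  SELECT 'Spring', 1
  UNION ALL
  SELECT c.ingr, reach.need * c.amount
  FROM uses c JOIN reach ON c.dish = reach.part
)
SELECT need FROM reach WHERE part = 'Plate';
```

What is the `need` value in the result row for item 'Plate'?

3

Base: (Spring, need=1).
Iteration 1: components of {Spring} -> Frame = 1*1 = 1, Plate = 1*3 = 3, Washer = 1*4 = 4.
Iteration 2: components of {Frame,Plate,Washer} -> Rod = 1*1 = 1.
Iteration 3: components of {Rod} -> Widget = 1*3 = 3.
Iteration 4: no further components; recursion stops.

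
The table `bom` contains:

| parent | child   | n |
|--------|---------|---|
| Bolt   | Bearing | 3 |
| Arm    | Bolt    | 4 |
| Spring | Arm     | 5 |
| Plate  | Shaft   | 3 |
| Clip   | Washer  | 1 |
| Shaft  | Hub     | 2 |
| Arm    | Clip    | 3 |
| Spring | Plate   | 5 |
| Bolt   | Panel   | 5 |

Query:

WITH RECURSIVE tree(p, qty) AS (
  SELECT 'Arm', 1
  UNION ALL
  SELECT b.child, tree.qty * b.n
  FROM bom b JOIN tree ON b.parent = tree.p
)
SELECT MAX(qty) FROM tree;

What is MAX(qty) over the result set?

Base: (Arm, qty=1).
Iteration 1: components of {Arm} -> Bolt = 1*4 = 4, Clip = 1*3 = 3.
Iteration 2: components of {Bolt,Clip} -> Bearing = 4*3 = 12, Panel = 4*5 = 20, Washer = 3*1 = 3.
Iteration 3: no further components; recursion stops.
qty values: 1, 4, 3, 12, 20, 3; the maximum is 20.

20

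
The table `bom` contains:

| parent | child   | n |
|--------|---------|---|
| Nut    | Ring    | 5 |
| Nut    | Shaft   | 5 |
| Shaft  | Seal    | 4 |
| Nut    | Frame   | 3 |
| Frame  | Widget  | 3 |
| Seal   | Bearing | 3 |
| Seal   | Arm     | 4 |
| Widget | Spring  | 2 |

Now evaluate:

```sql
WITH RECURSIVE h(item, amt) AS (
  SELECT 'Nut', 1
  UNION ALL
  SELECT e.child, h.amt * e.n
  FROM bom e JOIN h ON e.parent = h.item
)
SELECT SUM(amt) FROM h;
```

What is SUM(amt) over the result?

201

Base: (Nut, amt=1).
Iteration 1: components of {Nut} -> Frame = 1*3 = 3, Ring = 1*5 = 5, Shaft = 1*5 = 5.
Iteration 2: components of {Frame,Ring,Shaft} -> Seal = 5*4 = 20, Widget = 3*3 = 9.
Iteration 3: components of {Seal,Widget} -> Arm = 20*4 = 80, Bearing = 20*3 = 60, Spring = 9*2 = 18.
Iteration 4: no further components; recursion stops.
SUM(amt) = 1 + 5 + 5 + 3 + 20 + 9 + 60 + 80 + 18 = 201.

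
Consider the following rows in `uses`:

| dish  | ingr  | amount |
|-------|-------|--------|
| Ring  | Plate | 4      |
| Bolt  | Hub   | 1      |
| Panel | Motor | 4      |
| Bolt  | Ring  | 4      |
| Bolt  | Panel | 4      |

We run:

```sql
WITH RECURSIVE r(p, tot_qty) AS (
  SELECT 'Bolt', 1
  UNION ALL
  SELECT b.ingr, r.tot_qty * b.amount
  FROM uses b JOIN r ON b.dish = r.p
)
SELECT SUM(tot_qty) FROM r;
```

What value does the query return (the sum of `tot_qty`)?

42

Base: (Bolt, tot_qty=1).
Iteration 1: components of {Bolt} -> Hub = 1*1 = 1, Panel = 1*4 = 4, Ring = 1*4 = 4.
Iteration 2: components of {Hub,Panel,Ring} -> Motor = 4*4 = 16, Plate = 4*4 = 16.
Iteration 3: no further components; recursion stops.
SUM(tot_qty) = 1 + 1 + 4 + 4 + 16 + 16 = 42.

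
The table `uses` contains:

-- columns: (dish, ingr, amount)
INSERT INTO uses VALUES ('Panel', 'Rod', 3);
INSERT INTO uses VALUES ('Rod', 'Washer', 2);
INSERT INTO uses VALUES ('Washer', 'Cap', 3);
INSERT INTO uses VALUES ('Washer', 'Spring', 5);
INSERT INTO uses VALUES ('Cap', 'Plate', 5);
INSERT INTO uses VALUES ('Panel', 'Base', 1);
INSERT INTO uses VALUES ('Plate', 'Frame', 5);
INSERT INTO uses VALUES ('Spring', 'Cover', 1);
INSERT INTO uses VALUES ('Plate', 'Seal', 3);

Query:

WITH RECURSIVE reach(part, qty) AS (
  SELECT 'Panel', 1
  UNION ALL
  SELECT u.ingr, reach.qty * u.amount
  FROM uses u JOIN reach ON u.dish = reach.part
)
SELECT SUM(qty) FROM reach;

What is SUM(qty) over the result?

899

Base: (Panel, qty=1).
Iteration 1: components of {Panel} -> Base = 1*1 = 1, Rod = 1*3 = 3.
Iteration 2: components of {Base,Rod} -> Washer = 3*2 = 6.
Iteration 3: components of {Washer} -> Cap = 6*3 = 18, Spring = 6*5 = 30.
Iteration 4: components of {Cap,Spring} -> Cover = 30*1 = 30, Plate = 18*5 = 90.
Iteration 5: components of {Cover,Plate} -> Frame = 90*5 = 450, Seal = 90*3 = 270.
Iteration 6: no further components; recursion stops.
SUM(qty) = 1 + 3 + 1 + 6 + 18 + 30 + 90 + 30 + 450 + 270 = 899.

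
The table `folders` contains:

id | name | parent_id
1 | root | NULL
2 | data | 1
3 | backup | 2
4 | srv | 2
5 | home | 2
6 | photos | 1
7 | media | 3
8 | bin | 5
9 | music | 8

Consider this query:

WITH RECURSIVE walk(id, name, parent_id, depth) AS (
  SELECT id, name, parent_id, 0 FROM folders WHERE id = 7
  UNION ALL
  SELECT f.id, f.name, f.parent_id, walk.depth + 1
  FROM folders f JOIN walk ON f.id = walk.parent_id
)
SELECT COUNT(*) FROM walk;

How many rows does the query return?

Base: id=7 (media), parent_id=3, depth 0.
Iteration 1: join on id=3 -> backup (id 3, parent_id=2, depth 1).
Iteration 2: join on id=2 -> data (id 2, parent_id=1, depth 2).
Iteration 3: join on id=1 -> root (id 1, parent_id=NULL, depth 3).
Iteration 4: parent_id is NULL; no match; recursion stops.
Total rows emitted: 4.

4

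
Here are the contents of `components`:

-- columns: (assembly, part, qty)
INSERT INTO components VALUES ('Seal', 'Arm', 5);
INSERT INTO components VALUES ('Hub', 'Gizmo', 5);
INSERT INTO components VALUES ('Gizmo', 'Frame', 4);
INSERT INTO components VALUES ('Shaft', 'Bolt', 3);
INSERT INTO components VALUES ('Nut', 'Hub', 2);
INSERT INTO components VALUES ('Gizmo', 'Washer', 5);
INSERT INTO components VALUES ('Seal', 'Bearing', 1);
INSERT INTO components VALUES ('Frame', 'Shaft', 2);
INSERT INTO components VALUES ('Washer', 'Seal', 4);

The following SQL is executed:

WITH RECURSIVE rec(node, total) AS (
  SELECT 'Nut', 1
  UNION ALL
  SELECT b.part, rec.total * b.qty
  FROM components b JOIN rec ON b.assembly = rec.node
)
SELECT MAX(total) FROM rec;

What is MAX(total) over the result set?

Base: (Nut, total=1).
Iteration 1: components of {Nut} -> Hub = 1*2 = 2.
Iteration 2: components of {Hub} -> Gizmo = 2*5 = 10.
Iteration 3: components of {Gizmo} -> Frame = 10*4 = 40, Washer = 10*5 = 50.
Iteration 4: components of {Frame,Washer} -> Seal = 50*4 = 200, Shaft = 40*2 = 80.
Iteration 5: components of {Seal,Shaft} -> Arm = 200*5 = 1000, Bearing = 200*1 = 200, Bolt = 80*3 = 240.
Iteration 6: no further components; recursion stops.
total values: 1, 2, 10, 40, 50, 80, 200, 240, 1000, 200; the maximum is 1000.

1000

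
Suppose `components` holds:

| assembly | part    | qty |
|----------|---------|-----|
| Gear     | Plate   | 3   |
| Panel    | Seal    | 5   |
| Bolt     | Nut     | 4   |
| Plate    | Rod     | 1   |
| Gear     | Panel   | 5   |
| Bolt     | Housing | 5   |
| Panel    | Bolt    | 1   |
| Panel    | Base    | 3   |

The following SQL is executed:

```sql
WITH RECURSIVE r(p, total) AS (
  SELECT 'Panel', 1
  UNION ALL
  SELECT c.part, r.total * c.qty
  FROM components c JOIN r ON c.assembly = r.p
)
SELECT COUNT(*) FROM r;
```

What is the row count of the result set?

Base: (Panel, total=1).
Iteration 1: components of {Panel} -> Base = 1*3 = 3, Bolt = 1*1 = 1, Seal = 1*5 = 5.
Iteration 2: components of {Base,Bolt,Seal} -> Housing = 1*5 = 5, Nut = 1*4 = 4.
Iteration 3: no further components; recursion stops.
Total rows emitted: 6.

6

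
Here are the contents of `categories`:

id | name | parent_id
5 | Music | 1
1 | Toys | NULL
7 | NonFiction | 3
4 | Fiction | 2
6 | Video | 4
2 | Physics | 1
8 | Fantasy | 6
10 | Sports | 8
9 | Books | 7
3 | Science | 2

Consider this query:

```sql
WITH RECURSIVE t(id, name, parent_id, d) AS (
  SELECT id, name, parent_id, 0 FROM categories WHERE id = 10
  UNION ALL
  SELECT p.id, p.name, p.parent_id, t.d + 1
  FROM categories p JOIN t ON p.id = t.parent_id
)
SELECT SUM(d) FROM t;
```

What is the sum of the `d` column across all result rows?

15

Base: id=10 (Sports), parent_id=8, d 0.
Iteration 1: join on id=8 -> Fantasy (id 8, parent_id=6, d 1).
Iteration 2: join on id=6 -> Video (id 6, parent_id=4, d 2).
Iteration 3: join on id=4 -> Fiction (id 4, parent_id=2, d 3).
Iteration 4: join on id=2 -> Physics (id 2, parent_id=1, d 4).
Iteration 5: join on id=1 -> Toys (id 1, parent_id=NULL, d 5).
Iteration 6: parent_id is NULL; no match; recursion stops.
SUM(d) = 0 + 1 + 2 + 3 + 4 + 5 = 15.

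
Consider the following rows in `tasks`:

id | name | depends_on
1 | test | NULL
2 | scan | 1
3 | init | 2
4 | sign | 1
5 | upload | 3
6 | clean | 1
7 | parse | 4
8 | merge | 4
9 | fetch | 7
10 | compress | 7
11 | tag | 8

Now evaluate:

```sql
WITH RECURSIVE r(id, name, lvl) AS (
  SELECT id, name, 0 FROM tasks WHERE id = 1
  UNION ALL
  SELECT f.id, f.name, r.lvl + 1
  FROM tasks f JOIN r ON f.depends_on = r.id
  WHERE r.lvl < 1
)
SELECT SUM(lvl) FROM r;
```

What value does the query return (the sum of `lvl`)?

Base: id=1 (test) at lvl 0.
Iteration 1: rows with depends_on in {1} -> scan (id 2, lvl 1), sign (id 4, lvl 1), clean (id 6, lvl 1).
Iteration 2: lvl < 1 fails for all current rows; recursion stops.
SUM(lvl) = 0 + 1 + 1 + 1 = 3.

3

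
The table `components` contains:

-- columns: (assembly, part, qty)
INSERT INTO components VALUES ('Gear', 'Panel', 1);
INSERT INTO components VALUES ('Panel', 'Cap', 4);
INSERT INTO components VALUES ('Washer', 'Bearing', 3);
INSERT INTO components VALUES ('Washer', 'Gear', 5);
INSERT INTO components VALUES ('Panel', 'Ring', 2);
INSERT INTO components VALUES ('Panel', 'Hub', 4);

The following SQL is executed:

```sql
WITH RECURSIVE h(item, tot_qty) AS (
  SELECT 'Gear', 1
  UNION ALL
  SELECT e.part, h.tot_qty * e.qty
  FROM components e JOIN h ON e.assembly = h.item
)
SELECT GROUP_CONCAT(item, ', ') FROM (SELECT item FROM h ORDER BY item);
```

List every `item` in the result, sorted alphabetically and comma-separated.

Base: (Gear, tot_qty=1).
Iteration 1: components of {Gear} -> Panel = 1*1 = 1.
Iteration 2: components of {Panel} -> Cap = 1*4 = 4, Hub = 1*4 = 4, Ring = 1*2 = 2.
Iteration 3: no further components; recursion stops.

Cap, Gear, Hub, Panel, Ring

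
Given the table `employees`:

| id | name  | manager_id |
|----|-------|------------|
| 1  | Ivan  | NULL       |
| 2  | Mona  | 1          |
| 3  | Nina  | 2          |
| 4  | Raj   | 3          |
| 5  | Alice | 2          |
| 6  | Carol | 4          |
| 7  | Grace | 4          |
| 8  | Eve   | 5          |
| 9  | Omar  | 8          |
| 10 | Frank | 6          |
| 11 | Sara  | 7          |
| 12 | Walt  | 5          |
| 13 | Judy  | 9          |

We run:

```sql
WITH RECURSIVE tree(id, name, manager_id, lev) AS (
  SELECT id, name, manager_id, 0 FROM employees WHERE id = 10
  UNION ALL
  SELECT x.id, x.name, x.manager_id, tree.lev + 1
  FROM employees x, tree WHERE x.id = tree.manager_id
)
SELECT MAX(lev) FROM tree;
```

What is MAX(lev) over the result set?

5

Base: id=10 (Frank), manager_id=6, lev 0.
Iteration 1: join on id=6 -> Carol (id 6, manager_id=4, lev 1).
Iteration 2: join on id=4 -> Raj (id 4, manager_id=3, lev 2).
Iteration 3: join on id=3 -> Nina (id 3, manager_id=2, lev 3).
Iteration 4: join on id=2 -> Mona (id 2, manager_id=1, lev 4).
Iteration 5: join on id=1 -> Ivan (id 1, manager_id=NULL, lev 5).
Iteration 6: manager_id is NULL; no match; recursion stops.
lev values: 0, 1, 2, 3, 4, 5; the maximum is 5.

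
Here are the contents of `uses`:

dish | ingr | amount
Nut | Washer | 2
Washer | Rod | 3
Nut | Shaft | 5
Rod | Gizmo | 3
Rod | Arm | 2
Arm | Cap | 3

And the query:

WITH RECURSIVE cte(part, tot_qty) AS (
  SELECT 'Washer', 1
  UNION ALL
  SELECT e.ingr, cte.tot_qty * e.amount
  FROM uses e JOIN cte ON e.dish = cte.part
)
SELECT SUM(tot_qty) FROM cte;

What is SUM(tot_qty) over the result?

37

Base: (Washer, tot_qty=1).
Iteration 1: components of {Washer} -> Rod = 1*3 = 3.
Iteration 2: components of {Rod} -> Arm = 3*2 = 6, Gizmo = 3*3 = 9.
Iteration 3: components of {Arm,Gizmo} -> Cap = 6*3 = 18.
Iteration 4: no further components; recursion stops.
SUM(tot_qty) = 1 + 3 + 9 + 6 + 18 = 37.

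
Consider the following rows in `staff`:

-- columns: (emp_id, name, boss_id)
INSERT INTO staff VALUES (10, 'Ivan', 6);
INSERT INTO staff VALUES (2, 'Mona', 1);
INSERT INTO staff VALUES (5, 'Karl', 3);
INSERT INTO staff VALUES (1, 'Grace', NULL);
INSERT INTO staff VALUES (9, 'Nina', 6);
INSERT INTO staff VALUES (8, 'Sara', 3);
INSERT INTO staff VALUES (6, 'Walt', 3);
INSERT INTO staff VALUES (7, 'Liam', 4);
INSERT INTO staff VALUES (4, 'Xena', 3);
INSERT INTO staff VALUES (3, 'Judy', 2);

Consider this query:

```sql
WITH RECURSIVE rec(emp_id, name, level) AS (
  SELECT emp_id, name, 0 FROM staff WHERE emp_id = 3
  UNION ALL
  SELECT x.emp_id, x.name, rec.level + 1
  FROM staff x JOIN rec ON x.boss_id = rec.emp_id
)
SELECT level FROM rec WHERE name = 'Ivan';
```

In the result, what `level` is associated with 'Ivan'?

Base: emp_id=3 (Judy) at level 0.
Iteration 1: rows with boss_id in {3} -> Xena (id 4, level 1), Karl (id 5, level 1), Walt (id 6, level 1), Sara (id 8, level 1).
Iteration 2: rows with boss_id in {4,5,6,8} -> Liam (id 7, level 2), Nina (id 9, level 2), Ivan (id 10, level 2).
Iteration 3: no rows with boss_id in {7,9,10}; recursion stops.

2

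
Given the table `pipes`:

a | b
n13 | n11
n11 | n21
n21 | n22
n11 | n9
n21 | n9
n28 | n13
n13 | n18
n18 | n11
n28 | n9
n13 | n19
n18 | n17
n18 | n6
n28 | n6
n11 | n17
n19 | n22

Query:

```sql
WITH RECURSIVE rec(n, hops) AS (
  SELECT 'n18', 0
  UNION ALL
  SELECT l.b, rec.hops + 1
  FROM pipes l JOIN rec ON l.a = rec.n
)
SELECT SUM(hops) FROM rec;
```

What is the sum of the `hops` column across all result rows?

15

Base: (n18, hops=0).
Iteration 1: edges from {n18} -> (n11, hops=1), (n17, hops=1), (n6, hops=1).
Iteration 2: edges from {n11,n17,n6} -> (n17, hops=2), (n21, hops=2), (n9, hops=2).
Iteration 3: edges from {n17,n21,n9} -> (n22, hops=3), (n9, hops=3).
Iteration 4: no outgoing edges from {n22,n9}; recursion stops.
SUM(hops) = 0 + 1 + 1 + 1 + 2 + 2 + 2 + 3 + 3 = 15.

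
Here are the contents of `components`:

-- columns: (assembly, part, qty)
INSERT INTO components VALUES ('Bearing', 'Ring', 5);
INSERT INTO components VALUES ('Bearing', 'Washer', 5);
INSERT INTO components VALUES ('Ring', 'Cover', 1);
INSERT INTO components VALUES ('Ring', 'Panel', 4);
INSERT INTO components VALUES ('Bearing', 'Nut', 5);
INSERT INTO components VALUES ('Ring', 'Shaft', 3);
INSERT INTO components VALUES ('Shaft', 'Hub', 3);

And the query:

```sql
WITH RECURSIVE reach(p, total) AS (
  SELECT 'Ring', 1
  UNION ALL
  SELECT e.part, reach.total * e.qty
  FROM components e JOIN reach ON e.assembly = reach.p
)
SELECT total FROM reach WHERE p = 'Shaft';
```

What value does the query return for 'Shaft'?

3

Base: (Ring, total=1).
Iteration 1: components of {Ring} -> Cover = 1*1 = 1, Panel = 1*4 = 4, Shaft = 1*3 = 3.
Iteration 2: components of {Cover,Panel,Shaft} -> Hub = 3*3 = 9.
Iteration 3: no further components; recursion stops.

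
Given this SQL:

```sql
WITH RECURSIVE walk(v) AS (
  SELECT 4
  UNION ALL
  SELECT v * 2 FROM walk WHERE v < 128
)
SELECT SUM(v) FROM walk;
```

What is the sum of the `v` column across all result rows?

252

Base: v=4.
Iteration 1: 4 < 128 holds -> v = 4 * 2 = 8.
Iteration 2: 8 < 128 holds -> v = 8 * 2 = 16.
Iteration 3: 16 < 128 holds -> v = 16 * 2 = 32.
Iteration 4: 32 < 128 holds -> v = 32 * 2 = 64.
Iteration 5: 64 < 128 holds -> v = 64 * 2 = 128.
Iteration 6: 128 < 128 fails; recursion stops.
SUM(v) = 4 + 8 + 16 + 32 + 64 + 128 = 252.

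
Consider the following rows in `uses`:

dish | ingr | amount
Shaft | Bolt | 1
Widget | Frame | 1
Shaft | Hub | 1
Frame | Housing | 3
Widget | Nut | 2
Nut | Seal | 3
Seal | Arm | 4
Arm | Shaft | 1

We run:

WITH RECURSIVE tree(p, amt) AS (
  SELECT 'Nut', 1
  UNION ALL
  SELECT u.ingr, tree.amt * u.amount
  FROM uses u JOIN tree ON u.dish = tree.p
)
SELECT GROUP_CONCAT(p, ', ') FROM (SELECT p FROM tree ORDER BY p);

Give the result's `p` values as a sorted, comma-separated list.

Base: (Nut, amt=1).
Iteration 1: components of {Nut} -> Seal = 1*3 = 3.
Iteration 2: components of {Seal} -> Arm = 3*4 = 12.
Iteration 3: components of {Arm} -> Shaft = 12*1 = 12.
Iteration 4: components of {Shaft} -> Bolt = 12*1 = 12, Hub = 12*1 = 12.
Iteration 5: no further components; recursion stops.

Arm, Bolt, Hub, Nut, Seal, Shaft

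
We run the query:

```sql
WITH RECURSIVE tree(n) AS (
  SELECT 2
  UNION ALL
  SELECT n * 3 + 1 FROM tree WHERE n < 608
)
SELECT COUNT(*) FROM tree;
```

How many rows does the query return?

Base: n=2.
Iteration 1: 2 < 608 holds -> n = 2 * 3 + 1 = 7.
Iteration 2: 7 < 608 holds -> n = 7 * 3 + 1 = 22.
Iteration 3: 22 < 608 holds -> n = 22 * 3 + 1 = 67.
Iteration 4: 67 < 608 holds -> n = 67 * 3 + 1 = 202.
Iteration 5: 202 < 608 holds -> n = 202 * 3 + 1 = 607.
Iteration 6: 607 < 608 holds -> n = 607 * 3 + 1 = 1822.
Iteration 7: 1822 < 608 fails; recursion stops.
Total rows emitted: 7.

7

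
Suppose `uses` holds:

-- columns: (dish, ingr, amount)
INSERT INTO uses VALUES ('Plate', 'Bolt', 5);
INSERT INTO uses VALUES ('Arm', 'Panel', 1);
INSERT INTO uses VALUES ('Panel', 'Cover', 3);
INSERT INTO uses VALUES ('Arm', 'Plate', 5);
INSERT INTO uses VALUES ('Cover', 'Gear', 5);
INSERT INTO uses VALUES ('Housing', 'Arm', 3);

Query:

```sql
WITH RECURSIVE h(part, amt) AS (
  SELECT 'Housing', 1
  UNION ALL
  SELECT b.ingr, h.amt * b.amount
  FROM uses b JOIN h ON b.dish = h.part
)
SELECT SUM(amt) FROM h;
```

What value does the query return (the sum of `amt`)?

Base: (Housing, amt=1).
Iteration 1: components of {Housing} -> Arm = 1*3 = 3.
Iteration 2: components of {Arm} -> Panel = 3*1 = 3, Plate = 3*5 = 15.
Iteration 3: components of {Panel,Plate} -> Bolt = 15*5 = 75, Cover = 3*3 = 9.
Iteration 4: components of {Bolt,Cover} -> Gear = 9*5 = 45.
Iteration 5: no further components; recursion stops.
SUM(amt) = 1 + 3 + 15 + 3 + 75 + 9 + 45 = 151.

151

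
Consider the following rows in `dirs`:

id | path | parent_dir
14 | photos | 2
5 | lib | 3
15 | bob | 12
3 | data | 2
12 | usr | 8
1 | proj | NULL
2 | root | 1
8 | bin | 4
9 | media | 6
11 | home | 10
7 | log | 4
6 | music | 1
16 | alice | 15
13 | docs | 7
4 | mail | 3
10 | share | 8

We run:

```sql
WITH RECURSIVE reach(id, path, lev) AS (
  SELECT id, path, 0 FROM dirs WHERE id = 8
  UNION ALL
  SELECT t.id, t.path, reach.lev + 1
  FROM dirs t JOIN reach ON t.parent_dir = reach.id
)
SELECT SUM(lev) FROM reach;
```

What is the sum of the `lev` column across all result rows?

9

Base: id=8 (bin) at lev 0.
Iteration 1: rows with parent_dir in {8} -> share (id 10, lev 1), usr (id 12, lev 1).
Iteration 2: rows with parent_dir in {10,12} -> home (id 11, lev 2), bob (id 15, lev 2).
Iteration 3: rows with parent_dir in {11,15} -> alice (id 16, lev 3).
Iteration 4: no rows with parent_dir in {16}; recursion stops.
SUM(lev) = 0 + 1 + 1 + 2 + 2 + 3 = 9.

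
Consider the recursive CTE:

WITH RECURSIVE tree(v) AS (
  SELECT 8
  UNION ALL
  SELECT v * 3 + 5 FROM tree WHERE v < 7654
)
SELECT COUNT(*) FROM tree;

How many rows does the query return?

8

Base: v=8.
Iteration 1: 8 < 7654 holds -> v = 8 * 3 + 5 = 29.
Iteration 2: 29 < 7654 holds -> v = 29 * 3 + 5 = 92.
Iteration 3: 92 < 7654 holds -> v = 92 * 3 + 5 = 281.
Iteration 4: 281 < 7654 holds -> v = 281 * 3 + 5 = 848.
Iteration 5: 848 < 7654 holds -> v = 848 * 3 + 5 = 2549.
Iteration 6: 2549 < 7654 holds -> v = 2549 * 3 + 5 = 7652.
Iteration 7: 7652 < 7654 holds -> v = 7652 * 3 + 5 = 22961.
Iteration 8: 22961 < 7654 fails; recursion stops.
Total rows emitted: 8.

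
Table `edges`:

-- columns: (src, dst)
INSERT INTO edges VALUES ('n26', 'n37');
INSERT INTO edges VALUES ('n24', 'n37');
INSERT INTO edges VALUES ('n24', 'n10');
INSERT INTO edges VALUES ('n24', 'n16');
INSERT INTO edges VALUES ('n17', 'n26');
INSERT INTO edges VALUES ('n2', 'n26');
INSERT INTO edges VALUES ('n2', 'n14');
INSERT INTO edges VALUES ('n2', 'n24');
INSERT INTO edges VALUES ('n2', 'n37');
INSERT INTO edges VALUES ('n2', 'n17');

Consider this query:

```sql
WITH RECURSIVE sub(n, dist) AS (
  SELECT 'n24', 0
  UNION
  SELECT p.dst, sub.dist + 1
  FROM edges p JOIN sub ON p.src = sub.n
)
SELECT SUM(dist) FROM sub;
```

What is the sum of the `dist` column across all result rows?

3

Base: (n24, dist=0).
Iteration 1: edges from {n24} -> (n10, dist=1), (n16, dist=1), (n37, dist=1).
Iteration 2: no outgoing edges from {n10,n16,n37}; recursion stops.
SUM(dist) = 0 + 1 + 1 + 1 = 3.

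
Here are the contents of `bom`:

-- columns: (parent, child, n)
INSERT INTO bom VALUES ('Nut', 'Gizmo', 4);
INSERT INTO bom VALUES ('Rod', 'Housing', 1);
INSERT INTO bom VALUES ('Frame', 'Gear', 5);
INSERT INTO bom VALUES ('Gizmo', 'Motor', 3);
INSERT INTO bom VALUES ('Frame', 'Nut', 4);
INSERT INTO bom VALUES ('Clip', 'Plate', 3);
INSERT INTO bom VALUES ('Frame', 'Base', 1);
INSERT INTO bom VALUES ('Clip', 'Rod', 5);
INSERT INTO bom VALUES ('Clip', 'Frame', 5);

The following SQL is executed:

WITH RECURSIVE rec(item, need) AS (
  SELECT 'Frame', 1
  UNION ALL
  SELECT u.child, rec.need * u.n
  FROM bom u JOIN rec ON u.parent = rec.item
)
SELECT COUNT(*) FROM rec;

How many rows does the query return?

Base: (Frame, need=1).
Iteration 1: components of {Frame} -> Base = 1*1 = 1, Gear = 1*5 = 5, Nut = 1*4 = 4.
Iteration 2: components of {Base,Gear,Nut} -> Gizmo = 4*4 = 16.
Iteration 3: components of {Gizmo} -> Motor = 16*3 = 48.
Iteration 4: no further components; recursion stops.
Total rows emitted: 6.

6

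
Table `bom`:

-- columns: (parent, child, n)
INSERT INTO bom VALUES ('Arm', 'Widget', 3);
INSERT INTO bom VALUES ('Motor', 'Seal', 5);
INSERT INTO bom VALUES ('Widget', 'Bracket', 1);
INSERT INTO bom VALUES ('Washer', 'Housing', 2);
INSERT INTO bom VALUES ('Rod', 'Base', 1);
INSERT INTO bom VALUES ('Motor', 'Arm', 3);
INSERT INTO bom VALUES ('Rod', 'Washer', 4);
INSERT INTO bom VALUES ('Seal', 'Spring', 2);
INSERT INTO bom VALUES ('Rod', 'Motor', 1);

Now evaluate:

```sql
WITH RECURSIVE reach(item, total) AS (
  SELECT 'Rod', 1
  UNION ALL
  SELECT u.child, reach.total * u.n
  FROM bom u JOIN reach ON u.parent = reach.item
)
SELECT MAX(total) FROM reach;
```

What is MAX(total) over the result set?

10

Base: (Rod, total=1).
Iteration 1: components of {Rod} -> Base = 1*1 = 1, Motor = 1*1 = 1, Washer = 1*4 = 4.
Iteration 2: components of {Base,Motor,Washer} -> Arm = 1*3 = 3, Housing = 4*2 = 8, Seal = 1*5 = 5.
Iteration 3: components of {Arm,Housing,Seal} -> Spring = 5*2 = 10, Widget = 3*3 = 9.
Iteration 4: components of {Spring,Widget} -> Bracket = 9*1 = 9.
Iteration 5: no further components; recursion stops.
total values: 1, 1, 1, 4, 3, 5, 8, 9, 10, 9; the maximum is 10.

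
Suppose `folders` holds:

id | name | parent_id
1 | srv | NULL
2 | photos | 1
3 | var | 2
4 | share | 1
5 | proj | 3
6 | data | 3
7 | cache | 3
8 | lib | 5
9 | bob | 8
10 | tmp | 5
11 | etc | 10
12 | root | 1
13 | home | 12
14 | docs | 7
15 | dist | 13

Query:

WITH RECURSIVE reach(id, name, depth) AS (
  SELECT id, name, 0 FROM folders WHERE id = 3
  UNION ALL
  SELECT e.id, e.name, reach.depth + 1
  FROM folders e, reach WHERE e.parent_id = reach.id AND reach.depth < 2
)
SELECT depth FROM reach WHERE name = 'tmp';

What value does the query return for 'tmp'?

Base: id=3 (var) at depth 0.
Iteration 1: rows with parent_id in {3} -> proj (id 5, depth 1), data (id 6, depth 1), cache (id 7, depth 1).
Iteration 2: rows with parent_id in {5,6,7} -> lib (id 8, depth 2), tmp (id 10, depth 2), docs (id 14, depth 2).
Iteration 3: depth < 2 fails for all current rows; recursion stops.

2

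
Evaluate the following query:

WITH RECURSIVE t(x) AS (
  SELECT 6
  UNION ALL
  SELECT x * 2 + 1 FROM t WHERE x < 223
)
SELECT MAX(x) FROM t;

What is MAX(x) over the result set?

Base: x=6.
Iteration 1: 6 < 223 holds -> x = 6 * 2 + 1 = 13.
Iteration 2: 13 < 223 holds -> x = 13 * 2 + 1 = 27.
Iteration 3: 27 < 223 holds -> x = 27 * 2 + 1 = 55.
Iteration 4: 55 < 223 holds -> x = 55 * 2 + 1 = 111.
Iteration 5: 111 < 223 holds -> x = 111 * 2 + 1 = 223.
Iteration 6: 223 < 223 fails; recursion stops.
x values: 6, 13, 27, 55, 111, 223; the maximum is 223.

223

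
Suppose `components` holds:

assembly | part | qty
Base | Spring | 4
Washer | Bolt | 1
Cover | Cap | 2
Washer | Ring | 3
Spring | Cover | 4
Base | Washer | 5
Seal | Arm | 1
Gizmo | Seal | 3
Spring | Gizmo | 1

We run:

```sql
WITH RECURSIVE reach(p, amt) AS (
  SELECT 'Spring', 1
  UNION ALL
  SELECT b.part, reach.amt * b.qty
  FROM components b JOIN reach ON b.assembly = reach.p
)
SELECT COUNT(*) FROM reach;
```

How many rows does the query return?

6

Base: (Spring, amt=1).
Iteration 1: components of {Spring} -> Cover = 1*4 = 4, Gizmo = 1*1 = 1.
Iteration 2: components of {Cover,Gizmo} -> Cap = 4*2 = 8, Seal = 1*3 = 3.
Iteration 3: components of {Cap,Seal} -> Arm = 3*1 = 3.
Iteration 4: no further components; recursion stops.
Total rows emitted: 6.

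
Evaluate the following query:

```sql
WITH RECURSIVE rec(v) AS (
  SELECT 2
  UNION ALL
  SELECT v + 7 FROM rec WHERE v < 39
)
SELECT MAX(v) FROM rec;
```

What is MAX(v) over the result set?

44

Base: v=2.
Iteration 1: 2 < 39 holds -> v = 2 + 7 = 9.
Iteration 2: 9 < 39 holds -> v = 9 + 7 = 16.
Iteration 3: 16 < 39 holds -> v = 16 + 7 = 23.
Iteration 4: 23 < 39 holds -> v = 23 + 7 = 30.
Iteration 5: 30 < 39 holds -> v = 30 + 7 = 37.
Iteration 6: 37 < 39 holds -> v = 37 + 7 = 44.
Iteration 7: 44 < 39 fails; recursion stops.
v values: 2, 9, 16, 23, 30, 37, 44; the maximum is 44.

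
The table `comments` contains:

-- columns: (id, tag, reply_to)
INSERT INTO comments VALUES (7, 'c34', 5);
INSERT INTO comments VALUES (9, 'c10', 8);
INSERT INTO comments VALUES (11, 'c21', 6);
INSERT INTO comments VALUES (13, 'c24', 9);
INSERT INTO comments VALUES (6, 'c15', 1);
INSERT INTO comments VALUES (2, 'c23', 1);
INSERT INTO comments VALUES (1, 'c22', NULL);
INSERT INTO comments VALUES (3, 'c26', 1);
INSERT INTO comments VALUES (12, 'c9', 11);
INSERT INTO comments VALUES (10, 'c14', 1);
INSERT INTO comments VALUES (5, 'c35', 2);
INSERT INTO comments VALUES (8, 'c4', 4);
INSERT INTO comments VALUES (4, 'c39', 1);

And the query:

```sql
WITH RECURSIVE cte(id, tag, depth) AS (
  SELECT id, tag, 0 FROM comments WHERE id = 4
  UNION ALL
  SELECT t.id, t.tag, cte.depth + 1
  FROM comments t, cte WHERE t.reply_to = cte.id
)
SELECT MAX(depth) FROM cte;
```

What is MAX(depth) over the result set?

3

Base: id=4 (c39) at depth 0.
Iteration 1: rows with reply_to in {4} -> c4 (id 8, depth 1).
Iteration 2: rows with reply_to in {8} -> c10 (id 9, depth 2).
Iteration 3: rows with reply_to in {9} -> c24 (id 13, depth 3).
Iteration 4: no rows with reply_to in {13}; recursion stops.
depth values: 0, 1, 2, 3; the maximum is 3.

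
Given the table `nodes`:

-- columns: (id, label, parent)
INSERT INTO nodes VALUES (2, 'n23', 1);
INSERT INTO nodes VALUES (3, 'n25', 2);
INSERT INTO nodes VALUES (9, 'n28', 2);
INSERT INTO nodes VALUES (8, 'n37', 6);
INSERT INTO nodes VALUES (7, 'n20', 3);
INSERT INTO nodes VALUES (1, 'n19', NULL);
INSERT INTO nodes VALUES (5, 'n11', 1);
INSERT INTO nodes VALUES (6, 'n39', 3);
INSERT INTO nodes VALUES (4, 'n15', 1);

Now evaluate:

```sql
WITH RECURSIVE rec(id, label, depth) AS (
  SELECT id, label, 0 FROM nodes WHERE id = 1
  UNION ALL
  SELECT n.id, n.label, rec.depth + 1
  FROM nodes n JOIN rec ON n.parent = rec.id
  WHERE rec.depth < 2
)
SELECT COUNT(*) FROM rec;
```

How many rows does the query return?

Base: id=1 (n19) at depth 0.
Iteration 1: rows with parent in {1} -> n23 (id 2, depth 1), n15 (id 4, depth 1), n11 (id 5, depth 1).
Iteration 2: rows with parent in {2,4,5} -> n25 (id 3, depth 2), n28 (id 9, depth 2).
Iteration 3: depth < 2 fails for all current rows; recursion stops.
Total rows emitted: 6.

6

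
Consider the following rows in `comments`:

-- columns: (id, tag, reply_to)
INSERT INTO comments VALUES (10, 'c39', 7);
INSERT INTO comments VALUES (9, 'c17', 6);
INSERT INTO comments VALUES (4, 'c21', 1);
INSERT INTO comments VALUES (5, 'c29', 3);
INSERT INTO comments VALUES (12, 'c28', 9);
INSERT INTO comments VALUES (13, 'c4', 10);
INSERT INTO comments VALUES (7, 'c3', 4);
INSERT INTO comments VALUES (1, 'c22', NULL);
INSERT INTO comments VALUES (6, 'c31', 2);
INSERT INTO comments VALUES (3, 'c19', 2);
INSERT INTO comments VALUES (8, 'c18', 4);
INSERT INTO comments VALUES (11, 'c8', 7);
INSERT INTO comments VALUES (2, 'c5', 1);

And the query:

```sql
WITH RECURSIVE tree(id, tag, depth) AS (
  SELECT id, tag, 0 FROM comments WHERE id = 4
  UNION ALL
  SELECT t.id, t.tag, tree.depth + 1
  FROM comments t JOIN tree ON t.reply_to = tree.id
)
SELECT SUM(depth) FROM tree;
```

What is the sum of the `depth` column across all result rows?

9

Base: id=4 (c21) at depth 0.
Iteration 1: rows with reply_to in {4} -> c3 (id 7, depth 1), c18 (id 8, depth 1).
Iteration 2: rows with reply_to in {7,8} -> c39 (id 10, depth 2), c8 (id 11, depth 2).
Iteration 3: rows with reply_to in {10,11} -> c4 (id 13, depth 3).
Iteration 4: no rows with reply_to in {13}; recursion stops.
SUM(depth) = 0 + 1 + 1 + 2 + 2 + 3 = 9.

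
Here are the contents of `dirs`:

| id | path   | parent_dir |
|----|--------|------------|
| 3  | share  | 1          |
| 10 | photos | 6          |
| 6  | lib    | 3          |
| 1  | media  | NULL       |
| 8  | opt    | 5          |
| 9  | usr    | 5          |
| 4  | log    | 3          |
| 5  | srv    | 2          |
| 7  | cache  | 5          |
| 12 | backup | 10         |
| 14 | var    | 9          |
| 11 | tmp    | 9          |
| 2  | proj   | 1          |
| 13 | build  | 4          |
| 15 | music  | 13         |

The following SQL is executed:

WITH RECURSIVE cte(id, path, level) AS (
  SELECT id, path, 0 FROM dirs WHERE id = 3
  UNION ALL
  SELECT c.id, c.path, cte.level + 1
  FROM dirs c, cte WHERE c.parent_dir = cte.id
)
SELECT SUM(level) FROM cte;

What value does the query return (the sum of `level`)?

Base: id=3 (share) at level 0.
Iteration 1: rows with parent_dir in {3} -> log (id 4, level 1), lib (id 6, level 1).
Iteration 2: rows with parent_dir in {4,6} -> photos (id 10, level 2), build (id 13, level 2).
Iteration 3: rows with parent_dir in {10,13} -> backup (id 12, level 3), music (id 15, level 3).
Iteration 4: no rows with parent_dir in {12,15}; recursion stops.
SUM(level) = 0 + 1 + 1 + 2 + 2 + 3 + 3 = 12.

12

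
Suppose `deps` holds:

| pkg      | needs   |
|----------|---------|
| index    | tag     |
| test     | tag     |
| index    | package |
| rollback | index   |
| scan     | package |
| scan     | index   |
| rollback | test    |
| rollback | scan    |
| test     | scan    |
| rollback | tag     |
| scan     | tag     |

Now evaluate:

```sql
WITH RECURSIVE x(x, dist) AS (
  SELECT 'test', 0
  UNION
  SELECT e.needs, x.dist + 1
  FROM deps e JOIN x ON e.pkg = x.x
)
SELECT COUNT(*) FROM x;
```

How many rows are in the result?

Base: (test, dist=0).
Iteration 1: edges from {test} -> (scan, dist=1), (tag, dist=1).
Iteration 2: edges from {scan,tag} -> (index, dist=2), (package, dist=2), (tag, dist=2).
Iteration 3: edges from {index,package,tag} -> (package, dist=3), (tag, dist=3).
Iteration 4: no outgoing edges from {package,tag}; recursion stops.
Total rows emitted: 8.

8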